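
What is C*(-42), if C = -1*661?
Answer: 27762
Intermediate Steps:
C = -661
C*(-42) = -661*(-42) = 27762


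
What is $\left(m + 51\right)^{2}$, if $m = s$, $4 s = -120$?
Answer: $441$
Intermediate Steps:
$s = -30$ ($s = \frac{1}{4} \left(-120\right) = -30$)
$m = -30$
$\left(m + 51\right)^{2} = \left(-30 + 51\right)^{2} = 21^{2} = 441$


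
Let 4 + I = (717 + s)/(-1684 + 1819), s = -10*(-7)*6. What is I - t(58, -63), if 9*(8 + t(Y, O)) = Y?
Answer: 269/45 ≈ 5.9778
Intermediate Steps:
s = 420 (s = 70*6 = 420)
t(Y, O) = -8 + Y/9
I = 199/45 (I = -4 + (717 + 420)/(-1684 + 1819) = -4 + 1137/135 = -4 + 1137*(1/135) = -4 + 379/45 = 199/45 ≈ 4.4222)
I - t(58, -63) = 199/45 - (-8 + (1/9)*58) = 199/45 - (-8 + 58/9) = 199/45 - 1*(-14/9) = 199/45 + 14/9 = 269/45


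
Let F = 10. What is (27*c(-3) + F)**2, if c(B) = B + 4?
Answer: 1369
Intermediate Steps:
c(B) = 4 + B
(27*c(-3) + F)**2 = (27*(4 - 3) + 10)**2 = (27*1 + 10)**2 = (27 + 10)**2 = 37**2 = 1369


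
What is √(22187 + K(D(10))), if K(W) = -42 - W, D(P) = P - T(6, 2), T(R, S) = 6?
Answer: √22141 ≈ 148.80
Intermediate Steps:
D(P) = -6 + P (D(P) = P - 1*6 = P - 6 = -6 + P)
√(22187 + K(D(10))) = √(22187 + (-42 - (-6 + 10))) = √(22187 + (-42 - 1*4)) = √(22187 + (-42 - 4)) = √(22187 - 46) = √22141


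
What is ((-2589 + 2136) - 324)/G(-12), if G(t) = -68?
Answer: 777/68 ≈ 11.426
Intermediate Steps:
((-2589 + 2136) - 324)/G(-12) = ((-2589 + 2136) - 324)/(-68) = (-453 - 324)*(-1/68) = -777*(-1/68) = 777/68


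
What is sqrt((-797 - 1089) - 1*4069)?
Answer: I*sqrt(5955) ≈ 77.169*I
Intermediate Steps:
sqrt((-797 - 1089) - 1*4069) = sqrt(-1886 - 4069) = sqrt(-5955) = I*sqrt(5955)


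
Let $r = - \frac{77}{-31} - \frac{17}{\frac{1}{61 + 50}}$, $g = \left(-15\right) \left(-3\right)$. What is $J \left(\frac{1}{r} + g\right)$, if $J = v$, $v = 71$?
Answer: $\frac{186649699}{58420} \approx 3195.0$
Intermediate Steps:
$g = 45$
$r = - \frac{58420}{31}$ ($r = \left(-77\right) \left(- \frac{1}{31}\right) - \frac{17}{\frac{1}{111}} = \frac{77}{31} - 17 \frac{1}{\frac{1}{111}} = \frac{77}{31} - 1887 = - \frac{58420}{31} \approx -1884.5$)
$J = 71$
$J \left(\frac{1}{r} + g\right) = 71 \left(\frac{1}{- \frac{58420}{31}} + 45\right) = 71 \left(- \frac{31}{58420} + 45\right) = 71 \cdot \frac{2628869}{58420} = \frac{186649699}{58420}$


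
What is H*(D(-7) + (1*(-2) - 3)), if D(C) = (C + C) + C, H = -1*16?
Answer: 416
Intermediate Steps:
H = -16
D(C) = 3*C (D(C) = 2*C + C = 3*C)
H*(D(-7) + (1*(-2) - 3)) = -16*(3*(-7) + (1*(-2) - 3)) = -16*(-21 + (-2 - 3)) = -16*(-21 - 5) = -16*(-26) = 416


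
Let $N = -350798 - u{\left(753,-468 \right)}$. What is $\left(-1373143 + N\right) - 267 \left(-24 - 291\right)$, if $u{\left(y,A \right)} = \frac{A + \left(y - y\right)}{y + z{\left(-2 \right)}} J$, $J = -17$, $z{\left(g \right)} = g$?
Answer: $- \frac{1231524792}{751} \approx -1.6398 \cdot 10^{6}$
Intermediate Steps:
$u{\left(y,A \right)} = - \frac{17 A}{-2 + y}$ ($u{\left(y,A \right)} = \frac{A + \left(y - y\right)}{y - 2} \left(-17\right) = \frac{A + 0}{-2 + y} \left(-17\right) = \frac{A}{-2 + y} \left(-17\right) = - \frac{17 A}{-2 + y}$)
$N = - \frac{263457254}{751}$ ($N = -350798 - \left(-17\right) \left(-468\right) \frac{1}{-2 + 753} = -350798 - \left(-17\right) \left(-468\right) \frac{1}{751} = -350798 - \frac{7956}{751} = - \frac{263457254}{751} \approx -3.5081 \cdot 10^{5}$)
$\left(-1373143 + N\right) - 267 \left(-24 - 291\right) = \left(-1373143 - \frac{263457254}{751}\right) - 267 \left(-24 - 291\right) = - \frac{1294687647}{751} - -84105 = - \frac{1294687647}{751} + 84105 = - \frac{1231524792}{751}$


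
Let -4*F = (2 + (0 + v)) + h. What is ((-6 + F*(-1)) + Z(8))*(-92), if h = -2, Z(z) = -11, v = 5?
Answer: 1449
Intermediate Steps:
F = -5/4 (F = -((2 + (0 + 5)) - 2)/4 = -((2 + 5) - 2)/4 = -(7 - 2)/4 = -¼*5 = -5/4 ≈ -1.2500)
((-6 + F*(-1)) + Z(8))*(-92) = ((-6 - 5/4*(-1)) - 11)*(-92) = ((-6 + 5/4) - 11)*(-92) = (-19/4 - 11)*(-92) = -63/4*(-92) = 1449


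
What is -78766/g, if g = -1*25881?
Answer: 78766/25881 ≈ 3.0434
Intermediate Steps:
g = -25881
-78766/g = -78766/(-25881) = -78766*(-1/25881) = 78766/25881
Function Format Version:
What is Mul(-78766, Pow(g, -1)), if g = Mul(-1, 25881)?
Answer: Rational(78766, 25881) ≈ 3.0434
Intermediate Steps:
g = -25881
Mul(-78766, Pow(g, -1)) = Mul(-78766, Pow(-25881, -1)) = Mul(-78766, Rational(-1, 25881)) = Rational(78766, 25881)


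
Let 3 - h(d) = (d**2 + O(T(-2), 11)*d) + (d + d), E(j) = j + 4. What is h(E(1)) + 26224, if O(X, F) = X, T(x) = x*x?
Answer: 26172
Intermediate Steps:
T(x) = x**2
E(j) = 4 + j
h(d) = 3 - d**2 - 6*d (h(d) = 3 - ((d**2 + (-2)**2*d) + (d + d)) = 3 - ((d**2 + 4*d) + 2*d) = 3 - (d**2 + 6*d) = 3 + (-d**2 - 6*d) = 3 - d**2 - 6*d)
h(E(1)) + 26224 = (3 - (4 + 1)**2 - 6*(4 + 1)) + 26224 = (3 - 1*5**2 - 6*5) + 26224 = (3 - 1*25 - 30) + 26224 = (3 - 25 - 30) + 26224 = -52 + 26224 = 26172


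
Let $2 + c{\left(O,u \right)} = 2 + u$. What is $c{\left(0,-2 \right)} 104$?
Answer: $-208$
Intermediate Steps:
$c{\left(O,u \right)} = u$ ($c{\left(O,u \right)} = -2 + \left(2 + u\right) = u$)
$c{\left(0,-2 \right)} 104 = \left(-2\right) 104 = -208$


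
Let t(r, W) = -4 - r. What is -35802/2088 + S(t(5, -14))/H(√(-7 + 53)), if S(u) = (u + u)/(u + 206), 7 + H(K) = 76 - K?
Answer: -80332029/4684660 - 18*√46/928855 ≈ -17.148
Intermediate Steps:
H(K) = 69 - K (H(K) = -7 + (76 - K) = 69 - K)
S(u) = 2*u/(206 + u) (S(u) = (2*u)/(206 + u) = 2*u/(206 + u))
-35802/2088 + S(t(5, -14))/H(√(-7 + 53)) = -35802/2088 + (2*(-4 - 1*5)/(206 + (-4 - 1*5)))/(69 - √(-7 + 53)) = -35802*1/2088 + (2*(-4 - 5)/(206 + (-4 - 5)))/(69 - √46) = -1989/116 + (2*(-9)/(206 - 9))/(69 - √46) = -1989/116 + (2*(-9)/197)/(69 - √46) = -1989/116 + (2*(-9)*(1/197))/(69 - √46) = -1989/116 - 18/(197*(69 - √46))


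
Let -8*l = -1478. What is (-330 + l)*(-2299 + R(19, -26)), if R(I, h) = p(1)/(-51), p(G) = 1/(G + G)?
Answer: 136243919/408 ≈ 3.3393e+5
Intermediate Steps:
l = 739/4 (l = -⅛*(-1478) = 739/4 ≈ 184.75)
p(G) = 1/(2*G)
R(I, h) = -1/102 (R(I, h) = ((½)/1)/(-51) = ((½)*1)*(-1/51) = (½)*(-1/51) = -1/102)
(-330 + l)*(-2299 + R(19, -26)) = (-330 + 739/4)*(-2299 - 1/102) = -581/4*(-234499/102) = 136243919/408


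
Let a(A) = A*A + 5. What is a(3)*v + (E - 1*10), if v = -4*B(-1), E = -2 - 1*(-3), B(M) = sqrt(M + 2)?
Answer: -65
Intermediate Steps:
B(M) = sqrt(2 + M)
E = 1 (E = -2 + 3 = 1)
a(A) = 5 + A**2 (a(A) = A**2 + 5 = 5 + A**2)
v = -4 (v = -4*sqrt(2 - 1) = -4*sqrt(1) = -4*1 = -4)
a(3)*v + (E - 1*10) = (5 + 3**2)*(-4) + (1 - 1*10) = (5 + 9)*(-4) + (1 - 10) = 14*(-4) - 9 = -56 - 9 = -65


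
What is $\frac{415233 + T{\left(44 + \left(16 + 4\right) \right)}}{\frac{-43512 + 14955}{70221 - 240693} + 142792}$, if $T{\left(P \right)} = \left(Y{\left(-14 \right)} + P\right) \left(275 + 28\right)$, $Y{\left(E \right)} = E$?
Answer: $\frac{24456083592}{8114022127} \approx 3.0141$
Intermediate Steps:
$T{\left(P \right)} = -4242 + 303 P$ ($T{\left(P \right)} = \left(-14 + P\right) \left(275 + 28\right) = \left(-14 + P\right) 303 = -4242 + 303 P$)
$\frac{415233 + T{\left(44 + \left(16 + 4\right) \right)}}{\frac{-43512 + 14955}{70221 - 240693} + 142792} = \frac{415233 - \left(4242 - 303 \left(44 + \left(16 + 4\right)\right)\right)}{\frac{-43512 + 14955}{70221 - 240693} + 142792} = \frac{415233 - \left(4242 - 303 \left(44 + 20\right)\right)}{- \frac{28557}{-170472} + 142792} = \frac{415233 + \left(-4242 + 303 \cdot 64\right)}{\left(-28557\right) \left(- \frac{1}{170472}\right) + 142792} = \frac{415233 + \left(-4242 + 19392\right)}{\frac{9519}{56824} + 142792} = \frac{415233 + 15150}{\frac{8114022127}{56824}} = 430383 \cdot \frac{56824}{8114022127} = \frac{24456083592}{8114022127}$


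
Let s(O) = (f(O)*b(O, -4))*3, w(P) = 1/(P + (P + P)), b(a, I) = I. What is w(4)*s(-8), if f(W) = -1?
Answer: 1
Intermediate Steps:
w(P) = 1/(3*P) (w(P) = 1/(P + 2*P) = 1/(3*P))
s(O) = 12 (s(O) = -1*(-4)*3 = 4*3 = 12)
w(4)*s(-8) = ((⅓)/4)*12 = ((⅓)*(¼))*12 = (1/12)*12 = 1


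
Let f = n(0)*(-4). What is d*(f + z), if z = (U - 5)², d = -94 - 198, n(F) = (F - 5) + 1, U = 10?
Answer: -11972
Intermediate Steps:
n(F) = -4 + F (n(F) = (-5 + F) + 1 = -4 + F)
d = -292
f = 16 (f = (-4 + 0)*(-4) = -4*(-4) = 16)
z = 25 (z = (10 - 5)² = 5² = 25)
d*(f + z) = -292*(16 + 25) = -292*41 = -11972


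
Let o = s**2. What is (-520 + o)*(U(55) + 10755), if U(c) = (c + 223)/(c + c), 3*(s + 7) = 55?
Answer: -2085023936/495 ≈ -4.2122e+6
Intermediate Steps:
s = 34/3 (s = -7 + (1/3)*55 = -7 + 55/3 = 34/3 ≈ 11.333)
U(c) = (223 + c)/(2*c) (U(c) = (223 + c)/((2*c)) = (223 + c)*(1/(2*c)) = (223 + c)/(2*c))
o = 1156/9 (o = (34/3)**2 = 1156/9 ≈ 128.44)
(-520 + o)*(U(55) + 10755) = (-520 + 1156/9)*((1/2)*(223 + 55)/55 + 10755) = -3524*((1/2)*(1/55)*278 + 10755)/9 = -3524*(139/55 + 10755)/9 = -3524/9*591664/55 = -2085023936/495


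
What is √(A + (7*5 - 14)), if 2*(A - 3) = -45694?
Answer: I*√22823 ≈ 151.07*I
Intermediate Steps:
A = -22844 (A = 3 + (½)*(-45694) = 3 - 22847 = -22844)
√(A + (7*5 - 14)) = √(-22844 + (7*5 - 14)) = √(-22844 + (35 - 14)) = √(-22844 + 21) = √(-22823) = I*√22823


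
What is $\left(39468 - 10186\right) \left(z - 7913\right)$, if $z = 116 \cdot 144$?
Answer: $257418062$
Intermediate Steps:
$z = 16704$
$\left(39468 - 10186\right) \left(z - 7913\right) = \left(39468 - 10186\right) \left(16704 - 7913\right) = 29282 \cdot 8791 = 257418062$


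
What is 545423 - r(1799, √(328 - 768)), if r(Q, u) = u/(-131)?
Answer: 545423 + 2*I*√110/131 ≈ 5.4542e+5 + 0.16012*I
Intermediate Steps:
r(Q, u) = -u/131 (r(Q, u) = u*(-1/131) = -u/131)
545423 - r(1799, √(328 - 768)) = 545423 - (-1)*√(328 - 768)/131 = 545423 - (-1)*√(-440)/131 = 545423 - (-1)*2*I*√110/131 = 545423 - (-2)*I*√110/131 = 545423 + 2*I*√110/131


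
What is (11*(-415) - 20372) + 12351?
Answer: -12586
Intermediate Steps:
(11*(-415) - 20372) + 12351 = (-4565 - 20372) + 12351 = -24937 + 12351 = -12586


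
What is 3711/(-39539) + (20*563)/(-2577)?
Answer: -454772387/101892003 ≈ -4.4633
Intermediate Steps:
3711/(-39539) + (20*563)/(-2577) = 3711*(-1/39539) + 11260*(-1/2577) = -3711/39539 - 11260/2577 = -454772387/101892003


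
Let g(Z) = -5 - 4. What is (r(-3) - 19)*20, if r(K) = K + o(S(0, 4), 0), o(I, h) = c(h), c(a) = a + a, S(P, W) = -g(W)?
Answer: -440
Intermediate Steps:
g(Z) = -9
S(P, W) = 9 (S(P, W) = -1*(-9) = 9)
c(a) = 2*a
o(I, h) = 2*h
r(K) = K (r(K) = K + 2*0 = K + 0 = K)
(r(-3) - 19)*20 = (-3 - 19)*20 = -22*20 = -440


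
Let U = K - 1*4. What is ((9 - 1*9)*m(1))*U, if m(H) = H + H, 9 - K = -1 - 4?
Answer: 0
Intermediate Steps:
K = 14 (K = 9 - (-1 - 4) = 9 - 1*(-5) = 9 + 5 = 14)
U = 10 (U = 14 - 1*4 = 14 - 4 = 10)
m(H) = 2*H
((9 - 1*9)*m(1))*U = ((9 - 1*9)*(2*1))*10 = ((9 - 9)*2)*10 = (0*2)*10 = 0*10 = 0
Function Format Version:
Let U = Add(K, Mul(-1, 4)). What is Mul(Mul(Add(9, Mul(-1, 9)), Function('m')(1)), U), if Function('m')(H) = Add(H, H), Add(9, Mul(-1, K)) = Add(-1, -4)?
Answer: 0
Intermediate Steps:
K = 14 (K = Add(9, Mul(-1, Add(-1, -4))) = Add(9, Mul(-1, -5)) = Add(9, 5) = 14)
U = 10 (U = Add(14, Mul(-1, 4)) = Add(14, -4) = 10)
Function('m')(H) = Mul(2, H)
Mul(Mul(Add(9, Mul(-1, 9)), Function('m')(1)), U) = Mul(Mul(Add(9, Mul(-1, 9)), Mul(2, 1)), 10) = Mul(Mul(Add(9, -9), 2), 10) = Mul(Mul(0, 2), 10) = Mul(0, 10) = 0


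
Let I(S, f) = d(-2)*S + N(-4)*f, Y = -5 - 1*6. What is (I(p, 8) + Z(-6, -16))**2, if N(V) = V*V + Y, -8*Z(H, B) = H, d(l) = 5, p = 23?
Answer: 388129/16 ≈ 24258.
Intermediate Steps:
Y = -11 (Y = -5 - 6 = -11)
Z(H, B) = -H/8
N(V) = -11 + V**2 (N(V) = V*V - 11 = V**2 - 11 = -11 + V**2)
I(S, f) = 5*S + 5*f (I(S, f) = 5*S + (-11 + (-4)**2)*f = 5*S + (-11 + 16)*f = 5*S + 5*f)
(I(p, 8) + Z(-6, -16))**2 = ((5*23 + 5*8) - 1/8*(-6))**2 = ((115 + 40) + 3/4)**2 = (155 + 3/4)**2 = (623/4)**2 = 388129/16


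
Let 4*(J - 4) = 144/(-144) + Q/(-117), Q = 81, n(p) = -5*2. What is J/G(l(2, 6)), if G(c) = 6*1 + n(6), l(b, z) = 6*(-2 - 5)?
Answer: -93/104 ≈ -0.89423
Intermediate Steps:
n(p) = -10
l(b, z) = -42 (l(b, z) = 6*(-7) = -42)
G(c) = -4 (G(c) = 6*1 - 10 = 6 - 10 = -4)
J = 93/26 (J = 4 + (144/(-144) + 81/(-117))/4 = 4 + (144*(-1/144) + 81*(-1/117))/4 = 4 + (-1 - 9/13)/4 = 4 + (1/4)*(-22/13) = 4 - 11/26 = 93/26 ≈ 3.5769)
J/G(l(2, 6)) = (93/26)/(-4) = (93/26)*(-1/4) = -93/104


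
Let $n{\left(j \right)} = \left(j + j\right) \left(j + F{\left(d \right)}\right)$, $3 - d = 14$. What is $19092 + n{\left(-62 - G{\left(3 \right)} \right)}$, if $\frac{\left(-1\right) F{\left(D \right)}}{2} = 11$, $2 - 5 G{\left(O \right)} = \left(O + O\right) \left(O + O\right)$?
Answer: $\frac{690372}{25} \approx 27615.0$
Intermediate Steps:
$d = -11$ ($d = 3 - 14 = -11$)
$G{\left(O \right)} = \frac{2}{5} - \frac{4 O^{2}}{5}$ ($G{\left(O \right)} = \frac{2}{5} - \frac{\left(O + O\right) \left(O + O\right)}{5} = \frac{2}{5} - \frac{2 O 2 O}{5} = \frac{2}{5} - \frac{4 O^{2}}{5}$)
$F{\left(D \right)} = -22$ ($F{\left(D \right)} = \left(-2\right) 11 = -22$)
$n{\left(j \right)} = 2 j \left(-22 + j\right)$ ($n{\left(j \right)} = \left(j + j\right) \left(j - 22\right) = 2 j \left(-22 + j\right)$)
$19092 + n{\left(-62 - G{\left(3 \right)} \right)} = 19092 + 2 \left(-62 - \left(\frac{2}{5} - \frac{4 \cdot 3^{2}}{5}\right)\right) \left(-22 - \left(\frac{312}{5} - \frac{36}{5}\right)\right) = 19092 + 2 \left(-62 - \left(\frac{2}{5} - \frac{36}{5}\right)\right) \left(-22 - \left(\frac{312}{5} - \frac{36}{5}\right)\right) = 19092 + 2 \left(-62 - \left(\frac{2}{5} - \frac{36}{5}\right)\right) \left(-22 - \frac{276}{5}\right) = 19092 + 2 \left(-62 - - \frac{34}{5}\right) \left(-22 - \frac{276}{5}\right) = 19092 + 2 \left(-62 + \frac{34}{5}\right) \left(-22 + \left(-62 + \frac{34}{5}\right)\right) = 19092 + 2 \left(- \frac{276}{5}\right) \left(-22 - \frac{276}{5}\right) = 19092 + 2 \left(- \frac{276}{5}\right) \left(- \frac{386}{5}\right) = 19092 + \frac{213072}{25} = \frac{690372}{25}$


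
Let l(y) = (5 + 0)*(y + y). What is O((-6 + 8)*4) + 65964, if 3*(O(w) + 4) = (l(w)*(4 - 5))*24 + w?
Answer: 195968/3 ≈ 65323.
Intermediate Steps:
l(y) = 10*y (l(y) = 5*(2*y) = 10*y)
O(w) = -4 - 239*w/3 (O(w) = -4 + (((10*w)*(4 - 5))*24 + w)/3 = -4 + (((10*w)*(-1))*24 + w)/3 = -4 + (-10*w*24 + w)/3 = -4 + (-240*w + w)/3 = -4 + (-239*w)/3 = -4 - 239*w/3)
O((-6 + 8)*4) + 65964 = (-4 - 239*(-6 + 8)*4/3) + 65964 = (-4 - 478*4/3) + 65964 = (-4 - 239/3*8) + 65964 = (-4 - 1912/3) + 65964 = -1924/3 + 65964 = 195968/3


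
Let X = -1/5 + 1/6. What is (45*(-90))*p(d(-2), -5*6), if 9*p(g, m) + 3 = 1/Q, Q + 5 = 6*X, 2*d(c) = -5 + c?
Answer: 18675/13 ≈ 1436.5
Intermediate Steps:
d(c) = -5/2 + c/2 (d(c) = (-5 + c)/2 = -5/2 + c/2)
X = -1/30 (X = -1*⅕ + 1*(⅙) = -⅕ + ⅙ = -1/30 ≈ -0.033333)
Q = -26/5 (Q = -5 + 6*(-1/30) = -5 - ⅕ = -26/5 ≈ -5.2000)
p(g, m) = -83/234 (p(g, m) = -⅓ + 1/(9*(-26/5)) = -⅓ + (⅑)*(-5/26) = -⅓ - 5/234 = -83/234)
(45*(-90))*p(d(-2), -5*6) = (45*(-90))*(-83/234) = -4050*(-83/234) = 18675/13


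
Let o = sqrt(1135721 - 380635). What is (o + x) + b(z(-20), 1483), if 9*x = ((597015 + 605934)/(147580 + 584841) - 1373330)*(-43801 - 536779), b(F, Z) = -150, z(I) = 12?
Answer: 583979021447020630/6591789 + sqrt(755086) ≈ 8.8592e+10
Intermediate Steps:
x = 583979022435788980/6591789 (x = (((597015 + 605934)/(147580 + 584841) - 1373330)*(-43801 - 536779))/9 = ((1202949/732421 - 1373330)*(-580580))/9 = (-1005854528981/732421*(-580580))/9 = (1/9)*(583979022435788980/732421) = 583979022435788980/6591789 ≈ 8.8592e+10)
o = sqrt(755086) ≈ 868.96
(o + x) + b(z(-20), 1483) = (sqrt(755086) + 583979022435788980/6591789) - 150 = (583979022435788980/6591789 + sqrt(755086)) - 150 = 583979021447020630/6591789 + sqrt(755086)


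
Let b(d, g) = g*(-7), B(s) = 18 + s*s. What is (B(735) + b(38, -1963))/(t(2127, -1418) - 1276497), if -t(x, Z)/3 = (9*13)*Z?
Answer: -553984/778779 ≈ -0.71135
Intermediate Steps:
t(x, Z) = -351*Z (t(x, Z) = -3*9*13*Z = -351*Z)
B(s) = 18 + s²
b(d, g) = -7*g
(B(735) + b(38, -1963))/(t(2127, -1418) - 1276497) = ((18 + 735²) - 7*(-1963))/(-351*(-1418) - 1276497) = ((18 + 540225) + 13741)/(497718 - 1276497) = (540243 + 13741)/(-778779) = 553984*(-1/778779) = -553984/778779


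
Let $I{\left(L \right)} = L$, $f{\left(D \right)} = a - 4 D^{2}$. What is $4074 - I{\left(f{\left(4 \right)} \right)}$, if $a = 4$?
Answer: $4134$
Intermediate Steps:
$f{\left(D \right)} = 4 - 4 D^{2}$
$4074 - I{\left(f{\left(4 \right)} \right)} = 4074 - \left(4 - 4 \cdot 4^{2}\right) = 4074 - \left(4 - 64\right) = 4074 - -60 = 4074 + 60 = 4134$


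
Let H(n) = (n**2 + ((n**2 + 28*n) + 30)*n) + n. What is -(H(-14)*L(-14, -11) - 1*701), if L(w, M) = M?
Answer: 28267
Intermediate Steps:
H(n) = n + n**2 + n*(30 + n**2 + 28*n) (H(n) = (n**2 + (30 + n**2 + 28*n)*n) + n = (n**2 + n*(30 + n**2 + 28*n)) + n = n + n**2 + n*(30 + n**2 + 28*n))
-(H(-14)*L(-14, -11) - 1*701) = -(-14*(31 + (-14)**2 + 29*(-14))*(-11) - 1*701) = -(-14*(31 + 196 - 406)*(-11) - 701) = -(-14*(-179)*(-11) - 701) = -(2506*(-11) - 701) = -(-27566 - 701) = -1*(-28267) = 28267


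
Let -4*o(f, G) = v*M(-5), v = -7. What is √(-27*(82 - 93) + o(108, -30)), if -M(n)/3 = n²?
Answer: √663/2 ≈ 12.874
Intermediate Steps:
M(n) = -3*n²
o(f, G) = -525/4 (o(f, G) = -(-7)*(-3*(-5)²)/4 = -(-7)*(-3*25)/4 = -(-7)*(-75)/4 = -¼*525 = -525/4)
√(-27*(82 - 93) + o(108, -30)) = √(-27*(82 - 93) - 525/4) = √(-27*(-11) - 525/4) = √(297 - 525/4) = √(663/4) = √663/2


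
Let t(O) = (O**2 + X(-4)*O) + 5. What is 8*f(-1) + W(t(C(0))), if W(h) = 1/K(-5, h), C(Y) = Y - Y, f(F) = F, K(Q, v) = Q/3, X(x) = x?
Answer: -43/5 ≈ -8.6000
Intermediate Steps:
K(Q, v) = Q/3 (K(Q, v) = Q*(1/3) = Q/3)
C(Y) = 0
t(O) = 5 + O**2 - 4*O (t(O) = (O**2 - 4*O) + 5 = 5 + O**2 - 4*O)
W(h) = -3/5 (W(h) = 1/((1/3)*(-5)) = 1/(-5/3) = -3/5)
8*f(-1) + W(t(C(0))) = 8*(-1) - 3/5 = -8 - 3/5 = -43/5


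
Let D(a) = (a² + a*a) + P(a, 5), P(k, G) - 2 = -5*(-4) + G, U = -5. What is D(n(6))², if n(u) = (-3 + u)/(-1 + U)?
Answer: 3025/4 ≈ 756.25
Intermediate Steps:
P(k, G) = 22 + G (P(k, G) = 2 + (-5*(-4) + G) = 2 + (20 + G) = 22 + G)
n(u) = ½ - u/6 (n(u) = (-3 + u)/(-1 - 5) = (-3 + u)/(-6) = (-3 + u)*(-⅙) = ½ - u/6)
D(a) = 27 + 2*a² (D(a) = (a² + a*a) + (22 + 5) = (a² + a²) + 27 = 2*a² + 27 = 27 + 2*a²)
D(n(6))² = (27 + 2*(½ - ⅙*6)²)² = (27 + 2*(½ - 1)²)² = (27 + 2*(-½)²)² = (27 + 2*(¼))² = (27 + ½)² = (55/2)² = 3025/4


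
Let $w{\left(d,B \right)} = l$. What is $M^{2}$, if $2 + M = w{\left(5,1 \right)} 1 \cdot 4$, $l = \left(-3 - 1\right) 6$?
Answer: $9604$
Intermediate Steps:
$l = -24$ ($l = \left(-4\right) 6 = -24$)
$w{\left(d,B \right)} = -24$
$M = -98$ ($M = -2 + \left(-24\right) 1 \cdot 4 = -2 - 96 = -98$)
$M^{2} = \left(-98\right)^{2} = 9604$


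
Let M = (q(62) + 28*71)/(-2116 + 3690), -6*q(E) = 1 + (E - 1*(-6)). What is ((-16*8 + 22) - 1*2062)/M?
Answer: -6824864/3953 ≈ -1726.5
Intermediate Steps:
q(E) = -7/6 - E/6 (q(E) = -(1 + (E - 1*(-6)))/6 = -(1 + (E + 6))/6 = -(1 + (6 + E))/6 = -(7 + E)/6 = -7/6 - E/6)
M = 3953/3148 (M = ((-7/6 - 1/6*62) + 28*71)/(-2116 + 3690) = ((-7/6 - 31/3) + 1988)/1574 = (-23/2 + 1988)*(1/1574) = (3953/2)*(1/1574) = 3953/3148 ≈ 1.2557)
((-16*8 + 22) - 1*2062)/M = ((-16*8 + 22) - 1*2062)/(3953/3148) = ((-128 + 22) - 2062)*(3148/3953) = (-106 - 2062)*(3148/3953) = -2168*3148/3953 = -6824864/3953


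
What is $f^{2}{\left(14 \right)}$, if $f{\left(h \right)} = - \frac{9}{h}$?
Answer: $\frac{81}{196} \approx 0.41327$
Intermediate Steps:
$f^{2}{\left(14 \right)} = \left(- \frac{9}{14}\right)^{2} = \frac{81}{196}$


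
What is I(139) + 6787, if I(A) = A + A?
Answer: 7065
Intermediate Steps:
I(A) = 2*A
I(139) + 6787 = 2*139 + 6787 = 278 + 6787 = 7065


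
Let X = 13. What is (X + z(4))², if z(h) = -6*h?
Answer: 121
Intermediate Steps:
(X + z(4))² = (13 - 6*4)² = (13 - 24)² = (-11)² = 121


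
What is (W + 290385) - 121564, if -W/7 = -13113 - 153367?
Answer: 1334181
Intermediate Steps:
W = 1165360 (W = -7*(-13113 - 153367) = -7*(-166480) = 1165360)
(W + 290385) - 121564 = (1165360 + 290385) - 121564 = 1455745 - 121564 = 1334181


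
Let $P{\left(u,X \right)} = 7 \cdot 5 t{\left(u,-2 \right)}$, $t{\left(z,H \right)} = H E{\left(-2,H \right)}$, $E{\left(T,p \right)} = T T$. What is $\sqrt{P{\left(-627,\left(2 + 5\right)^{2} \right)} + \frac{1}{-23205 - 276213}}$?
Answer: $\frac{i \sqrt{25102319142138}}{299418} \approx 16.733 i$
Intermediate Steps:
$E{\left(T,p \right)} = T^{2}$
$t{\left(z,H \right)} = 4 H$ ($t{\left(z,H \right)} = H \left(-2\right)^{2} = H 4 = 4 H$)
$P{\left(u,X \right)} = -280$ ($P{\left(u,X \right)} = 7 \cdot 5 \cdot 4 \left(-2\right) = 35 \left(-8\right) = -280$)
$\sqrt{P{\left(-627,\left(2 + 5\right)^{2} \right)} + \frac{1}{-23205 - 276213}} = \sqrt{-280 + \frac{1}{-23205 - 276213}} = \sqrt{-280 + \frac{1}{-299418}} = \sqrt{-280 - \frac{1}{299418}} = \sqrt{- \frac{83837041}{299418}} = \frac{i \sqrt{25102319142138}}{299418}$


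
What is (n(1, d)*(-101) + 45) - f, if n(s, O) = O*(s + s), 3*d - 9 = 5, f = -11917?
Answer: 33058/3 ≈ 11019.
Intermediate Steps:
d = 14/3 (d = 3 + (1/3)*5 = 3 + 5/3 = 14/3 ≈ 4.6667)
n(s, O) = 2*O*s (n(s, O) = O*(2*s) = 2*O*s)
(n(1, d)*(-101) + 45) - f = ((2*(14/3)*1)*(-101) + 45) - 1*(-11917) = ((28/3)*(-101) + 45) + 11917 = (-2828/3 + 45) + 11917 = -2693/3 + 11917 = 33058/3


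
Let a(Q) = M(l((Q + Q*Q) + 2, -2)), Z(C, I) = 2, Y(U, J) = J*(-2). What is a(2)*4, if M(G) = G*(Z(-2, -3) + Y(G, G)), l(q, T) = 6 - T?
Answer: -448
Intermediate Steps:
Y(U, J) = -2*J
M(G) = G*(2 - 2*G)
a(Q) = -112 (a(Q) = 2*(6 - 1*(-2))*(1 - (6 - 1*(-2))) = 2*(6 + 2)*(1 - (6 + 2)) = 2*8*(1 - 1*8) = 2*8*(1 - 8) = 2*8*(-7) = -112)
a(2)*4 = -112*4 = -448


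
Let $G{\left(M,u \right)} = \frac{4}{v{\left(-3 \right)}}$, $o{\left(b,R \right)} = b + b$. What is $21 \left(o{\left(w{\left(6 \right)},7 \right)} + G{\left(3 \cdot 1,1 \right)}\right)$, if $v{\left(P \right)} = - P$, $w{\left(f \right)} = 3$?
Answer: $154$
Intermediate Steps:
$o{\left(b,R \right)} = 2 b$
$G{\left(M,u \right)} = \frac{4}{3}$ ($G{\left(M,u \right)} = \frac{4}{\left(-1\right) \left(-3\right)} = \frac{4}{3}$)
$21 \left(o{\left(w{\left(6 \right)},7 \right)} + G{\left(3 \cdot 1,1 \right)}\right) = 21 \left(2 \cdot 3 + \frac{4}{3}\right) = 21 \left(6 + \frac{4}{3}\right) = 21 \cdot \frac{22}{3} = 154$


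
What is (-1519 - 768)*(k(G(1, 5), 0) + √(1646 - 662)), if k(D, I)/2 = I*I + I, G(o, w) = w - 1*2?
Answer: -4574*√246 ≈ -71740.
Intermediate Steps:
G(o, w) = -2 + w (G(o, w) = w - 2 = -2 + w)
k(D, I) = 2*I + 2*I² (k(D, I) = 2*(I*I + I) = 2*(I² + I) = 2*(I + I²) = 2*I + 2*I²)
(-1519 - 768)*(k(G(1, 5), 0) + √(1646 - 662)) = (-1519 - 768)*(2*0*(1 + 0) + √(1646 - 662)) = -2287*(2*0*1 + √984) = -2287*(0 + 2*√246) = -4574*√246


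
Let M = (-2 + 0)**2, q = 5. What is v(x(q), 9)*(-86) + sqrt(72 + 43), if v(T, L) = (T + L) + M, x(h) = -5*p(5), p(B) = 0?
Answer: -1118 + sqrt(115) ≈ -1107.3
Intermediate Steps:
M = 4 (M = (-2)**2 = 4)
x(h) = 0 (x(h) = -5*0 = 0)
v(T, L) = 4 + L + T (v(T, L) = (T + L) + 4 = (L + T) + 4 = 4 + L + T)
v(x(q), 9)*(-86) + sqrt(72 + 43) = (4 + 9 + 0)*(-86) + sqrt(72 + 43) = 13*(-86) + sqrt(115) = -1118 + sqrt(115)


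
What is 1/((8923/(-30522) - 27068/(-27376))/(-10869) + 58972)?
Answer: 1135226660796/66946586567725031 ≈ 1.6957e-5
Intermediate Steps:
1/((8923/(-30522) - 27068/(-27376))/(-10869) + 58972) = 1/((8923*(-1/30522) - 27068*(-1/27376))*(-1/10869) + 58972) = 1/((-8923/30522 + 6767/6844)*(-1/10869) + 58972) = 1/((72736681/104446284)*(-1/10869) + 58972) = 1/(-72736681/1135226660796 + 58972) = 1/(66946586567725031/1135226660796) = 1135226660796/66946586567725031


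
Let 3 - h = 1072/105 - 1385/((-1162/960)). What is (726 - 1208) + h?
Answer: -14235461/8715 ≈ -1633.4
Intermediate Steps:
h = -10034831/8715 (h = 3 - (1072/105 - 1385/((-1162/960))) = 3 - (1072*(1/105) - 1385/((-1162*1/960))) = 3 - (1072/105 - 1385/(-581/480)) = 3 - (1072/105 - 1385*(-480/581)) = 3 - (1072/105 + 664800/581) = 3 - 1*10060976/8715 = 3 - 10060976/8715 = -10034831/8715 ≈ -1151.4)
(726 - 1208) + h = (726 - 1208) - 10034831/8715 = -482 - 10034831/8715 = -14235461/8715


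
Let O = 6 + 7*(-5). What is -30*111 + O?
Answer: -3359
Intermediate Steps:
O = -29 (O = 6 - 35 = -29)
-30*111 + O = -30*111 - 29 = -3330 - 29 = -3359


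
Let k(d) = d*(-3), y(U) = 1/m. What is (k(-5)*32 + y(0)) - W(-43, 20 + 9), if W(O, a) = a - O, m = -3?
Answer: 1223/3 ≈ 407.67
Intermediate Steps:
y(U) = -⅓ (y(U) = 1/(-3) = -⅓)
k(d) = -3*d
(k(-5)*32 + y(0)) - W(-43, 20 + 9) = (-3*(-5)*32 - ⅓) - ((20 + 9) - 1*(-43)) = (15*32 - ⅓) - (29 + 43) = (480 - ⅓) - 1*72 = 1439/3 - 72 = 1223/3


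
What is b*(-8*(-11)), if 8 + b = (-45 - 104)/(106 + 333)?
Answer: -322168/439 ≈ -733.87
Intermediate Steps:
b = -3661/439 (b = -8 + (-45 - 104)/(106 + 333) = -8 - 149/439 = -3661/439 ≈ -8.3394)
b*(-8*(-11)) = -(-29288)*(-11)/439 = -3661/439*88 = -322168/439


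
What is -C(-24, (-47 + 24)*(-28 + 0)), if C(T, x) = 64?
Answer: -64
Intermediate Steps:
-C(-24, (-47 + 24)*(-28 + 0)) = -1*64 = -64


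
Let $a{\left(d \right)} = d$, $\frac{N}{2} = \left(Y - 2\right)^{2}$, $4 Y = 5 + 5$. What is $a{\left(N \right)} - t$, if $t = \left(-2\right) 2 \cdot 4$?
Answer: $\frac{33}{2} \approx 16.5$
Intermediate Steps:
$Y = \frac{5}{2}$ ($Y = \frac{5 + 5}{4} = \frac{1}{4} \cdot 10 = \frac{5}{2} \approx 2.5$)
$N = \frac{1}{2}$ ($N = 2 \left(\frac{5}{2} - 2\right)^{2} = \frac{2}{4} = 2 \cdot \frac{1}{4} = \frac{1}{2} \approx 0.5$)
$t = -16$ ($t = \left(-4\right) 4 = -16$)
$a{\left(N \right)} - t = \frac{1}{2} - -16 = \frac{1}{2} + 16 = \frac{33}{2}$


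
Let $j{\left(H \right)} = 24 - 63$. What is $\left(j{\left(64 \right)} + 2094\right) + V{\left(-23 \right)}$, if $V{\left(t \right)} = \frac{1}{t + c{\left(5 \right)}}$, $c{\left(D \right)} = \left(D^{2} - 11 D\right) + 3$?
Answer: $\frac{102749}{50} \approx 2055.0$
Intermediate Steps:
$c{\left(D \right)} = 3 + D^{2} - 11 D$
$V{\left(t \right)} = \frac{1}{-27 + t}$ ($V{\left(t \right)} = \frac{1}{t + \left(3 + 5^{2} - 55\right)} = \frac{1}{t + \left(3 + 25 - 55\right)} = \frac{1}{t - 27} = \frac{1}{-27 + t}$)
$j{\left(H \right)} = -39$
$\left(j{\left(64 \right)} + 2094\right) + V{\left(-23 \right)} = \left(-39 + 2094\right) + \frac{1}{-27 - 23} = 2055 + \frac{1}{-50} = 2055 - \frac{1}{50} = \frac{102749}{50}$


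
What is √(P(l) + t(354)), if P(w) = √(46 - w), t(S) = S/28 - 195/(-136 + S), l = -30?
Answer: √(6839532 + 1164338*√19)/763 ≈ 4.5240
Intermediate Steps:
t(S) = -195/(-136 + S) + S/28 (t(S) = S*(1/28) - 195/(-136 + S) = S/28 - 195/(-136 + S) = -195/(-136 + S) + S/28)
√(P(l) + t(354)) = √(√(46 - 1*(-30)) + (-5460 + 354² - 136*354)/(28*(-136 + 354))) = √(√(46 + 30) + (1/28)*(-5460 + 125316 - 48144)/218) = √(√76 + (1/28)*(1/218)*71712) = √(2*√19 + 8964/763) = √(8964/763 + 2*√19)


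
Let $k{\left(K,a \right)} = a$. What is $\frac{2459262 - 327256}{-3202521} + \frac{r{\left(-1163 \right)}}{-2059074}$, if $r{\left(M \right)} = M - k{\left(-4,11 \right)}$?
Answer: $- \frac{731033060465}{1099037954259} \approx -0.66516$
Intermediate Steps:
$r{\left(M \right)} = -11 + M$ ($r{\left(M \right)} = M - 11 = -11 + M$)
$\frac{2459262 - 327256}{-3202521} + \frac{r{\left(-1163 \right)}}{-2059074} = \frac{2459262 - 327256}{-3202521} + \frac{-11 - 1163}{-2059074} = \left(2459262 - 327256\right) \left(- \frac{1}{3202521}\right) - - \frac{587}{1029537} = 2132006 \left(- \frac{1}{3202521}\right) + \frac{587}{1029537} = - \frac{2132006}{3202521} + \frac{587}{1029537} = - \frac{731033060465}{1099037954259}$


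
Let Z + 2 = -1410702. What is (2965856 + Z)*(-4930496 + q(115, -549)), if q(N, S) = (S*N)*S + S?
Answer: 46234777820640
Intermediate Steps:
q(N, S) = S + N*S**2 (q(N, S) = (N*S)*S + S = N*S**2 + S = S + N*S**2)
Z = -1410704 (Z = -2 - 1410702 = -1410704)
(2965856 + Z)*(-4930496 + q(115, -549)) = (2965856 - 1410704)*(-4930496 - 549*(1 + 115*(-549))) = 1555152*(-4930496 - 549*(1 - 63135)) = 1555152*(-4930496 - 549*(-63134)) = 1555152*(-4930496 + 34660566) = 1555152*29730070 = 46234777820640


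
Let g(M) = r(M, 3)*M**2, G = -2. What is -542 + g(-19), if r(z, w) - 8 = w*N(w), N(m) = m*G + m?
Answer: -903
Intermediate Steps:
N(m) = -m (N(m) = m*(-2) + m = -2*m + m = -m)
r(z, w) = 8 - w**2 (r(z, w) = 8 + w*(-w) = 8 - w**2)
g(M) = -M**2 (g(M) = (8 - 1*3**2)*M**2 = (8 - 1*9)*M**2 = (8 - 9)*M**2 = -M**2)
-542 + g(-19) = -542 - 1*(-19)**2 = -542 - 1*361 = -542 - 361 = -903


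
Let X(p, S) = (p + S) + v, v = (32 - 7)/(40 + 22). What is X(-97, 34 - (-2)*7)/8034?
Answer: -3013/498108 ≈ -0.0060489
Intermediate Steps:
v = 25/62 ≈ 0.40323
X(p, S) = 25/62 + S + p (X(p, S) = (p + S) + 25/62 = (S + p) + 25/62 = 25/62 + S + p)
X(-97, 34 - (-2)*7)/8034 = (25/62 + (34 - (-2)*7) - 97)/8034 = (25/62 + (34 - 1*(-14)) - 97)*(1/8034) = (25/62 + (34 + 14) - 97)*(1/8034) = (25/62 + 48 - 97)*(1/8034) = -3013/62*1/8034 = -3013/498108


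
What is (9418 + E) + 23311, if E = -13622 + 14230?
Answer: 33337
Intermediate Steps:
E = 608
(9418 + E) + 23311 = (9418 + 608) + 23311 = 10026 + 23311 = 33337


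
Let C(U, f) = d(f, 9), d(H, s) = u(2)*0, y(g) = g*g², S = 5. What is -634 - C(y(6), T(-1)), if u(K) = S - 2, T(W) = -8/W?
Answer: -634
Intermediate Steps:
u(K) = 3 (u(K) = 5 - 2 = 3)
y(g) = g³
d(H, s) = 0 (d(H, s) = 3*0 = 0)
C(U, f) = 0
-634 - C(y(6), T(-1)) = -634 - 1*0 = -634 + 0 = -634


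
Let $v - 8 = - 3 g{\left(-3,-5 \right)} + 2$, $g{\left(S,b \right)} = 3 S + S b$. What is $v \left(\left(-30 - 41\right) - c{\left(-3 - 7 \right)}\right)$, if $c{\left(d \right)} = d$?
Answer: $488$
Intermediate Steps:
$v = -8$ ($v = 8 + \left(- 3 \left(- 3 \left(3 - 5\right)\right) + 2\right) = 8 + \left(- 3 \left(\left(-3\right) \left(-2\right)\right) + 2\right) = 8 + \left(\left(-3\right) 6 + 2\right) = 8 + \left(-18 + 2\right) = 8 - 16 = -8$)
$v \left(\left(-30 - 41\right) - c{\left(-3 - 7 \right)}\right) = - 8 \left(\left(-30 - 41\right) - \left(-3 - 7\right)\right) = - 8 \left(-71 - \left(-3 - 7\right)\right) = - 8 \left(-71 - -10\right) = - 8 \left(-71 + 10\right) = \left(-8\right) \left(-61\right) = 488$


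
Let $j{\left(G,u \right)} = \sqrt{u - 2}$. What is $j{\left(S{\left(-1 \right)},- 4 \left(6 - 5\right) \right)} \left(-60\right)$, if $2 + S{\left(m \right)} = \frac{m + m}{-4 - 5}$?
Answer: $- 60 i \sqrt{6} \approx - 146.97 i$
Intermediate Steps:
$S{\left(m \right)} = -2 - \frac{2 m}{9}$ ($S{\left(m \right)} = -2 + \frac{m + m}{-4 - 5} = -2 + \frac{2 m}{-9} = -2 + 2 m \left(- \frac{1}{9}\right) = -2 - \frac{2 m}{9}$)
$j{\left(G,u \right)} = \sqrt{-2 + u}$
$j{\left(S{\left(-1 \right)},- 4 \left(6 - 5\right) \right)} \left(-60\right) = \sqrt{-2 - 4 \left(6 - 5\right)} \left(-60\right) = \sqrt{-2 - 4} \left(-60\right) = \sqrt{-6} \left(-60\right) = i \sqrt{6} \left(-60\right) = - 60 i \sqrt{6}$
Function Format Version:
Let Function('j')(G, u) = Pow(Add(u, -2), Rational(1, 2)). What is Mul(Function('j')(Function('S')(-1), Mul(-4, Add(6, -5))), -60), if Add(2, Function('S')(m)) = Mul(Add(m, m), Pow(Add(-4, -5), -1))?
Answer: Mul(-60, I, Pow(6, Rational(1, 2))) ≈ Mul(-146.97, I)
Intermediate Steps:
Function('S')(m) = Add(-2, Mul(Rational(-2, 9), m)) (Function('S')(m) = Add(-2, Mul(Add(m, m), Pow(Add(-4, -5), -1))) = Add(-2, Mul(Mul(2, m), Pow(-9, -1))) = Add(-2, Mul(Mul(2, m), Rational(-1, 9))) = Add(-2, Mul(Rational(-2, 9), m)))
Function('j')(G, u) = Pow(Add(-2, u), Rational(1, 2))
Mul(Function('j')(Function('S')(-1), Mul(-4, Add(6, -5))), -60) = Mul(Pow(Add(-2, Mul(-4, Add(6, -5))), Rational(1, 2)), -60) = Mul(Pow(Add(-2, Mul(-4, 1)), Rational(1, 2)), -60) = Mul(Pow(Add(-2, -4), Rational(1, 2)), -60) = Mul(Pow(-6, Rational(1, 2)), -60) = Mul(Mul(I, Pow(6, Rational(1, 2))), -60) = Mul(-60, I, Pow(6, Rational(1, 2)))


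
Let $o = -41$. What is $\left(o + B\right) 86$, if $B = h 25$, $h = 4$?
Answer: $5074$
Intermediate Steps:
$B = 100$ ($B = 4 \cdot 25 = 100$)
$\left(o + B\right) 86 = \left(-41 + 100\right) 86 = 59 \cdot 86 = 5074$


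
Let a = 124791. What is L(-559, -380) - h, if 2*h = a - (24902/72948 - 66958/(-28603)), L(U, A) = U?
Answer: -131353758020153/2086531644 ≈ -62953.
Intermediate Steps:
h = 130187386831157/2086531644 (h = (124791 - (24902/72948 - 66958/(-28603)))/2 = (124791 - (24902*(1/72948) - 66958*(-1/28603)))/2 = (124791 - (12451/36474 + 66958/28603))/2 = (124791 - 1*2798362045/1043265822)/2 = (124791 - 2798362045/1043265822)/2 = (1/2)*(130187386831157/1043265822) = 130187386831157/2086531644 ≈ 62394.)
L(-559, -380) - h = -559 - 1*130187386831157/2086531644 = -559 - 130187386831157/2086531644 = -131353758020153/2086531644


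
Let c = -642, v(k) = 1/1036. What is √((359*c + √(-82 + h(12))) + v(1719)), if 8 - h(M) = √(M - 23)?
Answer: √(-61842778613 + 268324*√(-74 - I*√11))/518 ≈ 0.0089615 - 480.08*I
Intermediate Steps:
h(M) = 8 - √(-23 + M) (h(M) = 8 - √(M - 23) = 8 - √(-23 + M))
v(k) = 1/1036
√((359*c + √(-82 + h(12))) + v(1719)) = √((359*(-642) + √(-82 + (8 - √(-23 + 12)))) + 1/1036) = √((-230478 + √(-82 + (8 - √(-11)))) + 1/1036) = √((-230478 + √(-82 + (8 - I*√11))) + 1/1036) = √((-230478 + √(-74 - I*√11)) + 1/1036) = √(-238775207/1036 + √(-74 - I*√11))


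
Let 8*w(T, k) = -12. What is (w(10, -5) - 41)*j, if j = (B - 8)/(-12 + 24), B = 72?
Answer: -680/3 ≈ -226.67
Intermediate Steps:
w(T, k) = -3/2 (w(T, k) = (⅛)*(-12) = -3/2)
j = 16/3 (j = (72 - 8)/(-12 + 24) = 64/12 = 64*(1/12) = 16/3 ≈ 5.3333)
(w(10, -5) - 41)*j = (-3/2 - 41)*(16/3) = -85/2*16/3 = -680/3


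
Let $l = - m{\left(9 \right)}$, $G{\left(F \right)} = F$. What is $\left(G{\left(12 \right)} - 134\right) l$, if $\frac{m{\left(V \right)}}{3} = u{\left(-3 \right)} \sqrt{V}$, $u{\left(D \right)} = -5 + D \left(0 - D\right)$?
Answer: $-15372$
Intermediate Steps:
$u{\left(D \right)} = -5 - D^{2}$ ($u{\left(D \right)} = -5 + D \left(- D\right) = -5 - D^{2}$)
$m{\left(V \right)} = - 42 \sqrt{V}$ ($m{\left(V \right)} = 3 \left(-5 - \left(-3\right)^{2}\right) \sqrt{V} = 3 \left(-5 - 9\right) \sqrt{V} = 3 \left(- 14 \sqrt{V}\right) = - 42 \sqrt{V}$)
$l = 126$ ($l = - \left(-42\right) \sqrt{9} = - \left(-42\right) 3 = \left(-1\right) \left(-126\right) = 126$)
$\left(G{\left(12 \right)} - 134\right) l = \left(12 - 134\right) 126 = \left(-122\right) 126 = -15372$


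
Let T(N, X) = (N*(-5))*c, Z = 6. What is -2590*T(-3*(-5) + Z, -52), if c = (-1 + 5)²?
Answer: 4351200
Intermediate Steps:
c = 16 (c = 4² = 16)
T(N, X) = -80*N (T(N, X) = (N*(-5))*16 = -5*N*16 = -80*N)
-2590*T(-3*(-5) + Z, -52) = -(-207200)*(-3*(-5) + 6) = -(-207200)*(15 + 6) = -(-207200)*21 = -2590*(-1680) = 4351200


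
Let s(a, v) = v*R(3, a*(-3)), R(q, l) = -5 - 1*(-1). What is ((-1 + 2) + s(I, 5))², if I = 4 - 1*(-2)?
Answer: 361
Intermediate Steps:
R(q, l) = -4 (R(q, l) = -5 + 1 = -4)
I = 6 (I = 4 + 2 = 6)
s(a, v) = -4*v (s(a, v) = v*(-4) = -4*v)
((-1 + 2) + s(I, 5))² = ((-1 + 2) - 4*5)² = (1 - 20)² = (-19)² = 361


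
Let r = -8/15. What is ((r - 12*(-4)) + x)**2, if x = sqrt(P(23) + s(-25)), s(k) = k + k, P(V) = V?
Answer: 500869/225 + 1424*I*sqrt(3)/5 ≈ 2226.1 + 493.29*I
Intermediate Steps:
r = -8/15 (r = -8*1/15 = -8/15 ≈ -0.53333)
s(k) = 2*k
x = 3*I*sqrt(3) (x = sqrt(23 + 2*(-25)) = sqrt(23 - 50) = sqrt(-27) = 3*I*sqrt(3) ≈ 5.1962*I)
((r - 12*(-4)) + x)**2 = ((-8/15 - 12*(-4)) + 3*I*sqrt(3))**2 = ((-8/15 + 48) + 3*I*sqrt(3))**2 = (712/15 + 3*I*sqrt(3))**2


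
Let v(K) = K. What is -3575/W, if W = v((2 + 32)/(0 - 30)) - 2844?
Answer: 53625/42677 ≈ 1.2565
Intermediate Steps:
W = -42677/15 (W = (2 + 32)/(0 - 30) - 2844 = 34/(-30) - 2844 = 34*(-1/30) - 2844 = -17/15 - 2844 = -42677/15 ≈ -2845.1)
-3575/W = -3575/(-42677/15) = -3575*(-15/42677) = 53625/42677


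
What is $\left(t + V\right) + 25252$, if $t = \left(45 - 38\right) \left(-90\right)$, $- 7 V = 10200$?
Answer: $\frac{162154}{7} \approx 23165.0$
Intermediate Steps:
$V = - \frac{10200}{7}$ ($V = \left(- \frac{1}{7}\right) 10200 = - \frac{10200}{7} \approx -1457.1$)
$t = -630$ ($t = 7 \left(-90\right) = -630$)
$\left(t + V\right) + 25252 = \left(-630 - \frac{10200}{7}\right) + 25252 = - \frac{14610}{7} + 25252 = \frac{162154}{7}$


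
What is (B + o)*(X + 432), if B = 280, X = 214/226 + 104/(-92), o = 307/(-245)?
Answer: 76644619263/636755 ≈ 1.2037e+5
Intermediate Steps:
o = -307/245 (o = 307*(-1/245) = -307/245 ≈ -1.2531)
X = -477/2599 (X = 214*(1/226) + 104*(-1/92) = 107/113 - 26/23 = -477/2599 ≈ -0.18353)
(B + o)*(X + 432) = (280 - 307/245)*(-477/2599 + 432) = (68293/245)*(1122291/2599) = 76644619263/636755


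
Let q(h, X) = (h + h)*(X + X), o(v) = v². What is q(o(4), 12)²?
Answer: 589824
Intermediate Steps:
q(h, X) = 4*X*h (q(h, X) = (2*h)*(2*X) = 4*X*h)
q(o(4), 12)² = (4*12*4²)² = (4*12*16)² = 768² = 589824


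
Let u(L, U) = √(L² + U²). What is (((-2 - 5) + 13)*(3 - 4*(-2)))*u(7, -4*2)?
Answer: 66*√113 ≈ 701.59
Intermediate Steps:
(((-2 - 5) + 13)*(3 - 4*(-2)))*u(7, -4*2) = (((-2 - 5) + 13)*(3 - 4*(-2)))*√(7² + (-4*2)²) = ((-7 + 13)*(3 + 8))*√(49 + (-8)²) = (6*11)*√(49 + 64) = 66*√113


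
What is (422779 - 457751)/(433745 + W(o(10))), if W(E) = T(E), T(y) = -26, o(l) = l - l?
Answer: -34972/433719 ≈ -0.080633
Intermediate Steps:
o(l) = 0
W(E) = -26
(422779 - 457751)/(433745 + W(o(10))) = (422779 - 457751)/(433745 - 26) = -34972/433719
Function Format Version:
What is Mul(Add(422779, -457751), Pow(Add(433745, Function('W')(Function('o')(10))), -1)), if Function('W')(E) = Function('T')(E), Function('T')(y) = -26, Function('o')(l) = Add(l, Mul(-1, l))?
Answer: Rational(-34972, 433719) ≈ -0.080633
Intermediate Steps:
Function('o')(l) = 0
Function('W')(E) = -26
Mul(Add(422779, -457751), Pow(Add(433745, Function('W')(Function('o')(10))), -1)) = Mul(Add(422779, -457751), Pow(Add(433745, -26), -1)) = Mul(-34972, Pow(433719, -1)) = Mul(-34972, Rational(1, 433719)) = Rational(-34972, 433719)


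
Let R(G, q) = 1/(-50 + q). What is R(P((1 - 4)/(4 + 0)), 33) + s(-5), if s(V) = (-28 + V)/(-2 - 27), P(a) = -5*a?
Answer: 532/493 ≈ 1.0791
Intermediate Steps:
s(V) = 28/29 - V/29 (s(V) = (-28 + V)/(-29) = (-28 + V)*(-1/29) = 28/29 - V/29)
R(P((1 - 4)/(4 + 0)), 33) + s(-5) = 1/(-50 + 33) + (28/29 - 1/29*(-5)) = 1/(-17) + (28/29 + 5/29) = -1/17 + 33/29 = 532/493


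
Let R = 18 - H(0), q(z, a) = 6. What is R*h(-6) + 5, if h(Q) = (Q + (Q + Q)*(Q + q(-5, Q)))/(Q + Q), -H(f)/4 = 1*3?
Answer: 20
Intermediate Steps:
H(f) = -12 (H(f) = -4*3 = -12)
h(Q) = (Q + 2*Q*(6 + Q))/(2*Q) (h(Q) = (Q + (Q + Q)*(Q + 6))/(Q + Q) = (Q + (2*Q)*(6 + Q))/((2*Q)) = (Q + 2*Q*(6 + Q))*(1/(2*Q)) = (Q + 2*Q*(6 + Q))/(2*Q))
R = 30 (R = 18 - 1*(-12) = 18 + 12 = 30)
R*h(-6) + 5 = 30*(13/2 - 6) + 5 = 30*(½) + 5 = 15 + 5 = 20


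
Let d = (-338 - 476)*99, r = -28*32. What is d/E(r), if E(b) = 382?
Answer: -40293/191 ≈ -210.96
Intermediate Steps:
r = -896
d = -80586 (d = -814*99 = -80586)
d/E(r) = -80586/382 = -80586*1/382 = -40293/191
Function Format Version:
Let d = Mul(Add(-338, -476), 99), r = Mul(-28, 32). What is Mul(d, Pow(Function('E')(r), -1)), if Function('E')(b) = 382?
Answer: Rational(-40293, 191) ≈ -210.96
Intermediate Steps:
r = -896
d = -80586 (d = Mul(-814, 99) = -80586)
Mul(d, Pow(Function('E')(r), -1)) = Mul(-80586, Pow(382, -1)) = Mul(-80586, Rational(1, 382)) = Rational(-40293, 191)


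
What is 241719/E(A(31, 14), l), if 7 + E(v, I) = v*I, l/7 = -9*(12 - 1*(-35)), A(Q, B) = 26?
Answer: -241719/76993 ≈ -3.1395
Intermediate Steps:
l = -2961 (l = 7*(-9*(12 - 1*(-35))) = 7*(-9*(12 + 35)) = 7*(-9*47) = 7*(-423) = -2961)
E(v, I) = -7 + I*v (E(v, I) = -7 + v*I = -7 + I*v)
241719/E(A(31, 14), l) = 241719/(-7 - 2961*26) = 241719/(-7 - 76986) = 241719/(-76993) = 241719*(-1/76993) = -241719/76993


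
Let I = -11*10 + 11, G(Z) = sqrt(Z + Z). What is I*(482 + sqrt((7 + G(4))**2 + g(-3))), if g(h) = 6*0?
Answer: -48411 - 198*sqrt(2) ≈ -48691.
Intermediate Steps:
g(h) = 0
G(Z) = sqrt(2)*sqrt(Z) (G(Z) = sqrt(2*Z) = sqrt(2)*sqrt(Z))
I = -99 (I = -110 + 11 = -99)
I*(482 + sqrt((7 + G(4))**2 + g(-3))) = -99*(482 + sqrt((7 + sqrt(2)*sqrt(4))**2 + 0)) = -99*(482 + sqrt((7 + sqrt(2)*2)**2 + 0)) = -99*(482 + sqrt((7 + 2*sqrt(2))**2 + 0)) = -99*(482 + sqrt((7 + 2*sqrt(2))**2)) = -99*(482 + (7 + 2*sqrt(2))) = -99*(489 + 2*sqrt(2)) = -48411 - 198*sqrt(2)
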